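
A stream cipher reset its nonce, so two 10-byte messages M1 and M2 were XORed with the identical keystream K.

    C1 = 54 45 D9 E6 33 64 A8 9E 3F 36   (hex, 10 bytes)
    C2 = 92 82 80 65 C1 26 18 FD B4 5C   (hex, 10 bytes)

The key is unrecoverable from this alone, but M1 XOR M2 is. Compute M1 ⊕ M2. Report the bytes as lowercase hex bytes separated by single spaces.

C1 ⊕ C2 = (M1 ⊕ K) ⊕ (M2 ⊕ K) = M1 ⊕ M2 — the shared key cancels under XOR.
01010100 xor 10010010 = 11000110
01000101 xor 10000010 = 11000111
11011001 xor 10000000 = 01011001
11100110 xor 01100101 = 10000011
00110011 xor 11000001 = 11110010
01100100 xor 00100110 = 01000010
10101000 xor 00011000 = 10110000
10011110 xor 11111101 = 01100011
00111111 xor 10110100 = 10001011
00110110 xor 01011100 = 01101010

c6 c7 59 83 f2 42 b0 63 8b 6a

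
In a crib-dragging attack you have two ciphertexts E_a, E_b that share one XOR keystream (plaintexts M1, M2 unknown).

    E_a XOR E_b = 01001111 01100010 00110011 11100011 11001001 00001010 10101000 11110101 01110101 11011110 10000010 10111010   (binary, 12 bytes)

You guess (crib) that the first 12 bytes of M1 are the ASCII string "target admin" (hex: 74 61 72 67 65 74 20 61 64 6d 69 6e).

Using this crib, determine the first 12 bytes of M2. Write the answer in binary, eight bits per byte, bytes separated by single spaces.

Since E_a ⊕ E_b = M1 ⊕ M2, XORing with the guessed M1 bytes yields the corresponding M2 bytes: M2 = (E_a ⊕ E_b) ⊕ M1.
4f ^ 74 = 3b
62 ^ 61 = 03
33 ^ 72 = 41
e3 ^ 67 = 84
c9 ^ 65 = ac
0a ^ 74 = 7e
a8 ^ 20 = 88
f5 ^ 61 = 94
75 ^ 64 = 11
de ^ 6d = b3
82 ^ 69 = eb
ba ^ 6e = d4

00111011 00000011 01000001 10000100 10101100 01111110 10001000 10010100 00010001 10110011 11101011 11010100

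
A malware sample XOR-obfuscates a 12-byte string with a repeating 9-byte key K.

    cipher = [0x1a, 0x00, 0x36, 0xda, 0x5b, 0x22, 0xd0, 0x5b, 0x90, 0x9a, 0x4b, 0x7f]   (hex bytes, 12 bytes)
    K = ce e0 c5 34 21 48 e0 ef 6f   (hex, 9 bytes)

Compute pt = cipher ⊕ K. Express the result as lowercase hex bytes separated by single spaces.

The 9-byte key repeats, so the effective keystream is ce e0 c5 34 21 48 e0 ef 6f ce e0 c5.
byte 0: 00011010 xor 11001110 = 11010100
byte 1: 00000000 xor 11100000 = 11100000
byte 2: 00110110 xor 11000101 = 11110011
byte 3: 11011010 xor 00110100 = 11101110
byte 4: 01011011 xor 00100001 = 01111010
byte 5: 00100010 xor 01001000 = 01101010
byte 6: 11010000 xor 11100000 = 00110000
byte 7: 01011011 xor 11101111 = 10110100
byte 8: 10010000 xor 01101111 = 11111111
byte 9: 10011010 xor 11001110 = 01010100
byte 10: 01001011 xor 11100000 = 10101011
byte 11: 01111111 xor 11000101 = 10111010

d4 e0 f3 ee 7a 6a 30 b4 ff 54 ab ba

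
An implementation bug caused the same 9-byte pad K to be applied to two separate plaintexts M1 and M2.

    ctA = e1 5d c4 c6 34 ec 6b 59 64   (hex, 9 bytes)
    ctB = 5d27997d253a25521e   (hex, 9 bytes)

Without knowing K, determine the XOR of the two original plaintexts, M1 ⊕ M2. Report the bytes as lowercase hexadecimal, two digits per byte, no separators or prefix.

bc7a5dbb11d64e0b7a

ctA ⊕ ctB = (M1 ⊕ K) ⊕ (M2 ⊕ K) = M1 ⊕ M2 — the shared key cancels under XOR.
byte 0: 225 ⊕  93 = 188
byte 1:  93 ⊕  39 = 122
byte 2: 196 ⊕ 153 =  93
byte 3: 198 ⊕ 125 = 187
byte 4:  52 ⊕  37 =  17
byte 5: 236 ⊕  58 = 214
byte 6: 107 ⊕  37 =  78
byte 7:  89 ⊕  82 =  11
byte 8: 100 ⊕  30 = 122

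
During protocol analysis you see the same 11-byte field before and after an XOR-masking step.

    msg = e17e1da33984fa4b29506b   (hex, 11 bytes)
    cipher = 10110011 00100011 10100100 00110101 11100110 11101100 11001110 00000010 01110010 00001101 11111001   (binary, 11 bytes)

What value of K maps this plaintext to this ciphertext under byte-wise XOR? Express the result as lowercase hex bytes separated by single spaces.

52 5d b9 96 df 68 34 49 5b 5d 92

Since cipher = msg ⊕ K, XORing both sides with msg gives K = msg ⊕ cipher.
byte 0: e1 xor b3 = 52
byte 1: 7e xor 23 = 5d
byte 2: 1d xor a4 = b9
byte 3: a3 xor 35 = 96
byte 4: 39 xor e6 = df
byte 5: 84 xor ec = 68
byte 6: fa xor ce = 34
byte 7: 4b xor 02 = 49
byte 8: 29 xor 72 = 5b
byte 9: 50 xor 0d = 5d
byte 10: 6b xor f9 = 92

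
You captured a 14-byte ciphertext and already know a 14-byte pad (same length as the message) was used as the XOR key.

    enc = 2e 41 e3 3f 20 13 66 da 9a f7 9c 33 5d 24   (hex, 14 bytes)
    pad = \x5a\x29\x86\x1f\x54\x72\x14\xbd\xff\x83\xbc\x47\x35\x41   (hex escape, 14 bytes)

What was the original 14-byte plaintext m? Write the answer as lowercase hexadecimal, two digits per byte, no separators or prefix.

XOR is its own inverse, so applying the key byte-wise gives the result directly.
 46 XOR  90 = 116
 65 XOR  41 = 104
227 XOR 134 = 101
 63 XOR  31 =  32
 32 XOR  84 = 116
 19 XOR 114 =  97
102 XOR  20 = 114
218 XOR 189 = 103
154 XOR 255 = 101
247 XOR 131 = 116
156 XOR 188 =  32
 51 XOR  71 = 116
 93 XOR  53 = 104
 36 XOR  65 = 101

7468652074617267657420746865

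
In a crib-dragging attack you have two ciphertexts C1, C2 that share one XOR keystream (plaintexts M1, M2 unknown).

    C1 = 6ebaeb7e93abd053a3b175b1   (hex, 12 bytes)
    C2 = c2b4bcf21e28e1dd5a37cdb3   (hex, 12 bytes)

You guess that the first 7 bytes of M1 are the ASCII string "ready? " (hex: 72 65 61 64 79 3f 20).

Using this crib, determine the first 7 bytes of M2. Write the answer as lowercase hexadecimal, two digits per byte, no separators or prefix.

de6b36e8f4bc11

First, C1 ⊕ C2 = (M1 ⊕ K) ⊕ (M2 ⊕ K) = M1 ⊕ M2, so the key drops out. Then M2 = (M1 ⊕ M2) ⊕ M1 over the first 7 bytes.
byte 0: (6e ^ c2) ^ 72 = ac ^ 72 = de
byte 1: (ba ^ b4) ^ 65 = 0e ^ 65 = 6b
byte 2: (eb ^ bc) ^ 61 = 57 ^ 61 = 36
byte 3: (7e ^ f2) ^ 64 = 8c ^ 64 = e8
byte 4: (93 ^ 1e) ^ 79 = 8d ^ 79 = f4
byte 5: (ab ^ 28) ^ 3f = 83 ^ 3f = bc
byte 6: (d0 ^ e1) ^ 20 = 31 ^ 20 = 11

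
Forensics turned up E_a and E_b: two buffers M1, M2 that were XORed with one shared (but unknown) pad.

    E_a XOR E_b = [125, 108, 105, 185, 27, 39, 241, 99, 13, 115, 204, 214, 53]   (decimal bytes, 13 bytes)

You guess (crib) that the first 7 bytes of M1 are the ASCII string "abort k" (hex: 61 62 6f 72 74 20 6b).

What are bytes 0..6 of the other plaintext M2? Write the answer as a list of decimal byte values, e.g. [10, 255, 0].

[28, 14, 6, 203, 111, 7, 154]

Since E_a ⊕ E_b = M1 ⊕ M2, XORing with the guessed M1 bytes yields the corresponding M2 bytes: M2 = (E_a ⊕ E_b) ⊕ M1.
01111101 XOR 01100001 = 00011100
01101100 XOR 01100010 = 00001110
01101001 XOR 01101111 = 00000110
10111001 XOR 01110010 = 11001011
00011011 XOR 01110100 = 01101111
00100111 XOR 00100000 = 00000111
11110001 XOR 01101011 = 10011010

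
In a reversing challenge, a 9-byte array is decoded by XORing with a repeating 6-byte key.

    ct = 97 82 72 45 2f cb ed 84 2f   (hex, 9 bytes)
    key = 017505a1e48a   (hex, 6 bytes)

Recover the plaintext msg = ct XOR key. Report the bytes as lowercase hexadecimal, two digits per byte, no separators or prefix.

96f777e4cb41ecf12a

The 6-byte key repeats, so the effective keystream is 01 75 05 a1 e4 8a 01 75 05.
byte 0: 10010111 XOR 00000001 = 10010110
byte 1: 10000010 XOR 01110101 = 11110111
byte 2: 01110010 XOR 00000101 = 01110111
byte 3: 01000101 XOR 10100001 = 11100100
byte 4: 00101111 XOR 11100100 = 11001011
byte 5: 11001011 XOR 10001010 = 01000001
byte 6: 11101101 XOR 00000001 = 11101100
byte 7: 10000100 XOR 01110101 = 11110001
byte 8: 00101111 XOR 00000101 = 00101010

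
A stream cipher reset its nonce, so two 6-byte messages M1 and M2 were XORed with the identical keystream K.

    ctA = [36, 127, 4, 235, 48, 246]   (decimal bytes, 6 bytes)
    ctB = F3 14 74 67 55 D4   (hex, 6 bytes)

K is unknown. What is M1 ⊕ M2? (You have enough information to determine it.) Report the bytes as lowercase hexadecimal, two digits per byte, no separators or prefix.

d76b708c6522

ctA ⊕ ctB = (M1 ⊕ K) ⊕ (M2 ⊕ K) = M1 ⊕ M2 — the shared key cancels under XOR.
24 ^ f3 = d7
7f ^ 14 = 6b
04 ^ 74 = 70
eb ^ 67 = 8c
30 ^ 55 = 65
f6 ^ d4 = 22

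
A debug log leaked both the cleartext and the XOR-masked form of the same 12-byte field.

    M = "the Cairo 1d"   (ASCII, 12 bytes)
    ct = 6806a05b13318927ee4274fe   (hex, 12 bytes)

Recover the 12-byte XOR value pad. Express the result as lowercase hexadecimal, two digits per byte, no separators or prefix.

1c6ec57b5050e0558162459a

Since ct = M ⊕ pad, XORing both sides with M gives pad = M ⊕ ct.
74 XOR 68 = 1c
68 XOR 06 = 6e
65 XOR a0 = c5
20 XOR 5b = 7b
43 XOR 13 = 50
61 XOR 31 = 50
69 XOR 89 = e0
72 XOR 27 = 55
6f XOR ee = 81
20 XOR 42 = 62
31 XOR 74 = 45
64 XOR fe = 9a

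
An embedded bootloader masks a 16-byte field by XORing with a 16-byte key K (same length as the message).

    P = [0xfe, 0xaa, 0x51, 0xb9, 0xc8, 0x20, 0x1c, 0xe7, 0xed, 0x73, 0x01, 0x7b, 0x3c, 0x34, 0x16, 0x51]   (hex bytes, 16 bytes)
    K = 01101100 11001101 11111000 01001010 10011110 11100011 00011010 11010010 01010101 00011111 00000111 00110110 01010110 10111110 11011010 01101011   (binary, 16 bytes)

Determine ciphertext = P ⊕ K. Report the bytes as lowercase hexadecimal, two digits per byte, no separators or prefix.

XOR is its own inverse, so applying the key byte-wise gives the result directly.
fe ^ 6c = 92
aa ^ cd = 67
51 ^ f8 = a9
b9 ^ 4a = f3
c8 ^ 9e = 56
20 ^ e3 = c3
1c ^ 1a = 06
e7 ^ d2 = 35
ed ^ 55 = b8
73 ^ 1f = 6c
01 ^ 07 = 06
7b ^ 36 = 4d
3c ^ 56 = 6a
34 ^ be = 8a
16 ^ da = cc
51 ^ 6b = 3a

9267a9f356c30635b86c064d6a8acc3a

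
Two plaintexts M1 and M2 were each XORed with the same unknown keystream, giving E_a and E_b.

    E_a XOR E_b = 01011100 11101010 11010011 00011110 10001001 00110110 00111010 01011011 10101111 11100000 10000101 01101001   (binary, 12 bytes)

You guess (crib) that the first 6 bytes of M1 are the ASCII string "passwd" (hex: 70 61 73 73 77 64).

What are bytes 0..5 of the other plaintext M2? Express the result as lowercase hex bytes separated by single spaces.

Since E_a ⊕ E_b = M1 ⊕ M2, XORing with the guessed M1 bytes yields the corresponding M2 bytes: M2 = (E_a ⊕ E_b) ⊕ M1.
5c ⊕ 70 = 2c
ea ⊕ 61 = 8b
d3 ⊕ 73 = a0
1e ⊕ 73 = 6d
89 ⊕ 77 = fe
36 ⊕ 64 = 52

2c 8b a0 6d fe 52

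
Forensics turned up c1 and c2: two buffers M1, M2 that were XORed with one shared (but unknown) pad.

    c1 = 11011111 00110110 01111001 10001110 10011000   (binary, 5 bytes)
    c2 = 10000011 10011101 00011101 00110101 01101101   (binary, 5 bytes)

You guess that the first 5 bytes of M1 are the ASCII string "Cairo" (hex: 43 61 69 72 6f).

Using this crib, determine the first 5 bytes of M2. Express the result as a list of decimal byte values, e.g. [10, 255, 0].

First, c1 ⊕ c2 = (M1 ⊕ K) ⊕ (M2 ⊕ K) = M1 ⊕ M2, so the key drops out. Then M2 = (M1 ⊕ M2) ⊕ M1 over the first 5 bytes.
byte 0: (df XOR 83) XOR 43 = 5c XOR 43 = 1f
byte 1: (36 XOR 9d) XOR 61 = ab XOR 61 = ca
byte 2: (79 XOR 1d) XOR 69 = 64 XOR 69 = 0d
byte 3: (8e XOR 35) XOR 72 = bb XOR 72 = c9
byte 4: (98 XOR 6d) XOR 6f = f5 XOR 6f = 9a

[31, 202, 13, 201, 154]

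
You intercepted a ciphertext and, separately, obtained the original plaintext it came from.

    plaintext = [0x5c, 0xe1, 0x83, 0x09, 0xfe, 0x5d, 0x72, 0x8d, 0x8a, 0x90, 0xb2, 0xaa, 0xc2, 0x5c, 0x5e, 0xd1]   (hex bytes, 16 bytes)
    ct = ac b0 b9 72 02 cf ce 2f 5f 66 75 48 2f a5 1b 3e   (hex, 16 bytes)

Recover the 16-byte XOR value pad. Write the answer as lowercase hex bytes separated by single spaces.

f0 51 3a 7b fc 92 bc a2 d5 f6 c7 e2 ed f9 45 ef

Since ct = plaintext ⊕ pad, XORing both sides with plaintext gives pad = plaintext ⊕ ct.
5c xor ac = f0
e1 xor b0 = 51
83 xor b9 = 3a
09 xor 72 = 7b
fe xor 02 = fc
5d xor cf = 92
72 xor ce = bc
8d xor 2f = a2
8a xor 5f = d5
90 xor 66 = f6
b2 xor 75 = c7
aa xor 48 = e2
c2 xor 2f = ed
5c xor a5 = f9
5e xor 1b = 45
d1 xor 3e = ef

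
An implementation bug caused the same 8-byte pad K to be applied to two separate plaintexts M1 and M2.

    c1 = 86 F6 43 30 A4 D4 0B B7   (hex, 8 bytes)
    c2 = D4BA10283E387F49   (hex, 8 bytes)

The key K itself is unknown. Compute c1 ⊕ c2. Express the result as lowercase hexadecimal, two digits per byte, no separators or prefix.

524c53189aec74fe

c1 ⊕ c2 = (M1 ⊕ K) ⊕ (M2 ⊕ K) = M1 ⊕ M2 — the shared key cancels under XOR.
86 ⊕ d4 = 52
f6 ⊕ ba = 4c
43 ⊕ 10 = 53
30 ⊕ 28 = 18
a4 ⊕ 3e = 9a
d4 ⊕ 38 = ec
0b ⊕ 7f = 74
b7 ⊕ 49 = fe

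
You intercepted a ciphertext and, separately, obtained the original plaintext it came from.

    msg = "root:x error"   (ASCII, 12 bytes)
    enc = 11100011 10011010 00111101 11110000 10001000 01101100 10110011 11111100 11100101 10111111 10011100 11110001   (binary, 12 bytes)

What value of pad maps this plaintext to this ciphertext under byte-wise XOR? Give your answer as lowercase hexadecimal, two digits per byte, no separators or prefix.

Since enc = msg ⊕ pad, XORing both sides with msg gives pad = msg ⊕ enc.
byte 0: 72 ⊕ e3 = 91
byte 1: 6f ⊕ 9a = f5
byte 2: 6f ⊕ 3d = 52
byte 3: 74 ⊕ f0 = 84
byte 4: 3a ⊕ 88 = b2
byte 5: 78 ⊕ 6c = 14
byte 6: 20 ⊕ b3 = 93
byte 7: 65 ⊕ fc = 99
byte 8: 72 ⊕ e5 = 97
byte 9: 72 ⊕ bf = cd
byte 10: 6f ⊕ 9c = f3
byte 11: 72 ⊕ f1 = 83

91f55284b214939997cdf383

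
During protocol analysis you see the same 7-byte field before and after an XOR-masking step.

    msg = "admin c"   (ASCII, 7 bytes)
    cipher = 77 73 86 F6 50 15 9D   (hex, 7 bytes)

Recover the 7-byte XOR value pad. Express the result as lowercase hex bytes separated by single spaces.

16 17 eb 9f 3e 35 fe

Since cipher = msg ⊕ pad, XORing both sides with msg gives pad = msg ⊕ cipher.
61 ^ 77 = 16
64 ^ 73 = 17
6d ^ 86 = eb
69 ^ f6 = 9f
6e ^ 50 = 3e
20 ^ 15 = 35
63 ^ 9d = fe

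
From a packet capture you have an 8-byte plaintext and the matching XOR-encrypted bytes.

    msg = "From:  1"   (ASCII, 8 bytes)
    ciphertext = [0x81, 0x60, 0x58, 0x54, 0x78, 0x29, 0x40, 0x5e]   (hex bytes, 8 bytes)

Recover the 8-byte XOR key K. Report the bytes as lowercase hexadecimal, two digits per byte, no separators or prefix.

c71237394209606f

Since ciphertext = msg ⊕ K, XORing both sides with msg gives K = msg ⊕ ciphertext.
01000110 xor 10000001 = 11000111
01110010 xor 01100000 = 00010010
01101111 xor 01011000 = 00110111
01101101 xor 01010100 = 00111001
00111010 xor 01111000 = 01000010
00100000 xor 00101001 = 00001001
00100000 xor 01000000 = 01100000
00110001 xor 01011110 = 01101111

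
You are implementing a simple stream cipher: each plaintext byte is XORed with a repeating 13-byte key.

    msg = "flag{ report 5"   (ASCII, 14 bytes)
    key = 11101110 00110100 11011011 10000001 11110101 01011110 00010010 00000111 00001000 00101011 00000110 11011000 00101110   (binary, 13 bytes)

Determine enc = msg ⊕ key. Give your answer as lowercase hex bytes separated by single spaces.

The 13-byte key repeats, so the effective keystream is ee 34 db 81 f5 5e 12 07 08 2b 06 d8 2e ee.
byte 0: 66 XOR ee = 88
byte 1: 6c XOR 34 = 58
byte 2: 61 XOR db = ba
byte 3: 67 XOR 81 = e6
byte 4: 7b XOR f5 = 8e
byte 5: 20 XOR 5e = 7e
byte 6: 72 XOR 12 = 60
byte 7: 65 XOR 07 = 62
byte 8: 70 XOR 08 = 78
byte 9: 6f XOR 2b = 44
byte 10: 72 XOR 06 = 74
byte 11: 74 XOR d8 = ac
byte 12: 20 XOR 2e = 0e
byte 13: 35 XOR ee = db

88 58 ba e6 8e 7e 60 62 78 44 74 ac 0e db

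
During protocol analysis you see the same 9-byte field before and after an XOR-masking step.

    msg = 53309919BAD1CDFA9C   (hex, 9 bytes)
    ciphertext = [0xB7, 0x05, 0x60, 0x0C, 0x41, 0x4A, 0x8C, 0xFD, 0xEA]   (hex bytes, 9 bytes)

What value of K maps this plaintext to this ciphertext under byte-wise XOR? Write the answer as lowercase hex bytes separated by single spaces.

e4 35 f9 15 fb 9b 41 07 76

Since ciphertext = msg ⊕ K, XORing both sides with msg gives K = msg ⊕ ciphertext.
byte 0: 53 ^ b7 = e4
byte 1: 30 ^ 05 = 35
byte 2: 99 ^ 60 = f9
byte 3: 19 ^ 0c = 15
byte 4: ba ^ 41 = fb
byte 5: d1 ^ 4a = 9b
byte 6: cd ^ 8c = 41
byte 7: fa ^ fd = 07
byte 8: 9c ^ ea = 76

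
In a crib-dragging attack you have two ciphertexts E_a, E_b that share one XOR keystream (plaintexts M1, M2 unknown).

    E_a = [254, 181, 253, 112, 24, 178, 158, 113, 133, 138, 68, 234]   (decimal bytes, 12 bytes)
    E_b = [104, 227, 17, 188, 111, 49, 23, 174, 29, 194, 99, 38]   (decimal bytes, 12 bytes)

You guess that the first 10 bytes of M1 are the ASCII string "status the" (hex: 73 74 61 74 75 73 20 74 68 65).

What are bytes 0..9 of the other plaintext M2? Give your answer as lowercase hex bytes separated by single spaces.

First, E_a ⊕ E_b = (M1 ⊕ K) ⊕ (M2 ⊕ K) = M1 ⊕ M2, so the key drops out. Then M2 = (M1 ⊕ M2) ⊕ M1 over the first 10 bytes.
byte 0: (fe ⊕ 68) ⊕ 73 = 96 ⊕ 73 = e5
byte 1: (b5 ⊕ e3) ⊕ 74 = 56 ⊕ 74 = 22
byte 2: (fd ⊕ 11) ⊕ 61 = ec ⊕ 61 = 8d
byte 3: (70 ⊕ bc) ⊕ 74 = cc ⊕ 74 = b8
byte 4: (18 ⊕ 6f) ⊕ 75 = 77 ⊕ 75 = 02
byte 5: (b2 ⊕ 31) ⊕ 73 = 83 ⊕ 73 = f0
byte 6: (9e ⊕ 17) ⊕ 20 = 89 ⊕ 20 = a9
byte 7: (71 ⊕ ae) ⊕ 74 = df ⊕ 74 = ab
byte 8: (85 ⊕ 1d) ⊕ 68 = 98 ⊕ 68 = f0
byte 9: (8a ⊕ c2) ⊕ 65 = 48 ⊕ 65 = 2d

e5 22 8d b8 02 f0 a9 ab f0 2d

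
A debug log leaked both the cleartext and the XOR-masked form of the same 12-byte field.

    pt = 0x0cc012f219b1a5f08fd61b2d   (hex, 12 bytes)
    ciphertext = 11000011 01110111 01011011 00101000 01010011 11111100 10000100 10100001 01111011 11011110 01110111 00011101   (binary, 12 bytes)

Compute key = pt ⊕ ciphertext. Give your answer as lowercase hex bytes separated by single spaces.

Since ciphertext = pt ⊕ key, XORing both sides with pt gives key = pt ⊕ ciphertext.
byte 0: 00001100 XOR 11000011 = 11001111
byte 1: 11000000 XOR 01110111 = 10110111
byte 2: 00010010 XOR 01011011 = 01001001
byte 3: 11110010 XOR 00101000 = 11011010
byte 4: 00011001 XOR 01010011 = 01001010
byte 5: 10110001 XOR 11111100 = 01001101
byte 6: 10100101 XOR 10000100 = 00100001
byte 7: 11110000 XOR 10100001 = 01010001
byte 8: 10001111 XOR 01111011 = 11110100
byte 9: 11010110 XOR 11011110 = 00001000
byte 10: 00011011 XOR 01110111 = 01101100
byte 11: 00101101 XOR 00011101 = 00110000

cf b7 49 da 4a 4d 21 51 f4 08 6c 30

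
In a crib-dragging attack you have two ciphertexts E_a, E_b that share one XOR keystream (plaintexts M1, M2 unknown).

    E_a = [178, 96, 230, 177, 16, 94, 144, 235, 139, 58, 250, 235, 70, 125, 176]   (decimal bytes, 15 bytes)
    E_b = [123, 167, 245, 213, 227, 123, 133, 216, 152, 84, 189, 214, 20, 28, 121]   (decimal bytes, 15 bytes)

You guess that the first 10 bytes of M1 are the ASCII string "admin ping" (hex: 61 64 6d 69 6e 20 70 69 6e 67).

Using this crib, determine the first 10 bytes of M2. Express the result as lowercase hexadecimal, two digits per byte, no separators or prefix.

a8a37e0d9d05655a7d09

First, E_a ⊕ E_b = (M1 ⊕ K) ⊕ (M2 ⊕ K) = M1 ⊕ M2, so the key drops out. Then M2 = (M1 ⊕ M2) ⊕ M1 over the first 10 bytes.
byte 0: (b2 xor 7b) xor 61 = c9 xor 61 = a8
byte 1: (60 xor a7) xor 64 = c7 xor 64 = a3
byte 2: (e6 xor f5) xor 6d = 13 xor 6d = 7e
byte 3: (b1 xor d5) xor 69 = 64 xor 69 = 0d
byte 4: (10 xor e3) xor 6e = f3 xor 6e = 9d
byte 5: (5e xor 7b) xor 20 = 25 xor 20 = 05
byte 6: (90 xor 85) xor 70 = 15 xor 70 = 65
byte 7: (eb xor d8) xor 69 = 33 xor 69 = 5a
byte 8: (8b xor 98) xor 6e = 13 xor 6e = 7d
byte 9: (3a xor 54) xor 67 = 6e xor 67 = 09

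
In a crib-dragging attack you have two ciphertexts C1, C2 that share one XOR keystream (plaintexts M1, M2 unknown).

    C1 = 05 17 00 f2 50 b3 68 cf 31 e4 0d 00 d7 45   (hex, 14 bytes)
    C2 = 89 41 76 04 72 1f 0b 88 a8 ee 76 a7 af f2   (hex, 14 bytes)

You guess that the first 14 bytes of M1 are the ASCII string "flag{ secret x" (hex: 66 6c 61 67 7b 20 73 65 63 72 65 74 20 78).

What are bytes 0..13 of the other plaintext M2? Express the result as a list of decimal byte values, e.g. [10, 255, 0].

[234, 58, 23, 145, 89, 140, 16, 34, 250, 120, 30, 211, 88, 207]

First, C1 ⊕ C2 = (M1 ⊕ K) ⊕ (M2 ⊕ K) = M1 ⊕ M2, so the key drops out. Then M2 = (M1 ⊕ M2) ⊕ M1 over the first 14 bytes.
byte 0: (05 ⊕ 89) ⊕ 66 = 8c ⊕ 66 = ea
byte 1: (17 ⊕ 41) ⊕ 6c = 56 ⊕ 6c = 3a
byte 2: (00 ⊕ 76) ⊕ 61 = 76 ⊕ 61 = 17
byte 3: (f2 ⊕ 04) ⊕ 67 = f6 ⊕ 67 = 91
byte 4: (50 ⊕ 72) ⊕ 7b = 22 ⊕ 7b = 59
byte 5: (b3 ⊕ 1f) ⊕ 20 = ac ⊕ 20 = 8c
byte 6: (68 ⊕ 0b) ⊕ 73 = 63 ⊕ 73 = 10
byte 7: (cf ⊕ 88) ⊕ 65 = 47 ⊕ 65 = 22
byte 8: (31 ⊕ a8) ⊕ 63 = 99 ⊕ 63 = fa
byte 9: (e4 ⊕ ee) ⊕ 72 = 0a ⊕ 72 = 78
byte 10: (0d ⊕ 76) ⊕ 65 = 7b ⊕ 65 = 1e
byte 11: (00 ⊕ a7) ⊕ 74 = a7 ⊕ 74 = d3
byte 12: (d7 ⊕ af) ⊕ 20 = 78 ⊕ 20 = 58
byte 13: (45 ⊕ f2) ⊕ 78 = b7 ⊕ 78 = cf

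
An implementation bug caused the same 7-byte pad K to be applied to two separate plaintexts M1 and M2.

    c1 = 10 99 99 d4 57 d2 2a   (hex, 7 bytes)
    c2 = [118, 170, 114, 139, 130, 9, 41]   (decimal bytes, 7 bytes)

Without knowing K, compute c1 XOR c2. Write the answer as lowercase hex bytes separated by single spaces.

c1 ⊕ c2 = (M1 ⊕ K) ⊕ (M2 ⊕ K) = M1 ⊕ M2 — the shared key cancels under XOR.
byte 0: 00010000 XOR 01110110 = 01100110
byte 1: 10011001 XOR 10101010 = 00110011
byte 2: 10011001 XOR 01110010 = 11101011
byte 3: 11010100 XOR 10001011 = 01011111
byte 4: 01010111 XOR 10000010 = 11010101
byte 5: 11010010 XOR 00001001 = 11011011
byte 6: 00101010 XOR 00101001 = 00000011

66 33 eb 5f d5 db 03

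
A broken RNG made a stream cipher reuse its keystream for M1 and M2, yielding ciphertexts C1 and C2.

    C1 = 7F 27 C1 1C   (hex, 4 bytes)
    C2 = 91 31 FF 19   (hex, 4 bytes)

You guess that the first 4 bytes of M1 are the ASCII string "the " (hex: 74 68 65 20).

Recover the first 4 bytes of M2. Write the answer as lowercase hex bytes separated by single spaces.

First, C1 ⊕ C2 = (M1 ⊕ K) ⊕ (M2 ⊕ K) = M1 ⊕ M2, so the key drops out. Then M2 = (M1 ⊕ M2) ⊕ M1 over the first 4 bytes.
byte 0: (7f XOR 91) XOR 74 = ee XOR 74 = 9a
byte 1: (27 XOR 31) XOR 68 = 16 XOR 68 = 7e
byte 2: (c1 XOR ff) XOR 65 = 3e XOR 65 = 5b
byte 3: (1c XOR 19) XOR 20 = 05 XOR 20 = 25

9a 7e 5b 25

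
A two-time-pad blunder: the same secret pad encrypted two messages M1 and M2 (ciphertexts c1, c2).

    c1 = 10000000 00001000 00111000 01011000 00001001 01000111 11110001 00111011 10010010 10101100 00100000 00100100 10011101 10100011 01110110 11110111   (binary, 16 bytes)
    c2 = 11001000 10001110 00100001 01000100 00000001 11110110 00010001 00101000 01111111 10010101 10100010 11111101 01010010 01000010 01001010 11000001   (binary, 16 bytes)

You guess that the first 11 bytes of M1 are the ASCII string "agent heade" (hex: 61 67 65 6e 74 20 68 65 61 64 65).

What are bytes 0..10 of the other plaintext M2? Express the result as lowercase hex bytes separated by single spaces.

First, c1 ⊕ c2 = (M1 ⊕ K) ⊕ (M2 ⊕ K) = M1 ⊕ M2, so the key drops out. Then M2 = (M1 ⊕ M2) ⊕ M1 over the first 11 bytes.
byte 0: (80 xor c8) xor 61 = 48 xor 61 = 29
byte 1: (08 xor 8e) xor 67 = 86 xor 67 = e1
byte 2: (38 xor 21) xor 65 = 19 xor 65 = 7c
byte 3: (58 xor 44) xor 6e = 1c xor 6e = 72
byte 4: (09 xor 01) xor 74 = 08 xor 74 = 7c
byte 5: (47 xor f6) xor 20 = b1 xor 20 = 91
byte 6: (f1 xor 11) xor 68 = e0 xor 68 = 88
byte 7: (3b xor 28) xor 65 = 13 xor 65 = 76
byte 8: (92 xor 7f) xor 61 = ed xor 61 = 8c
byte 9: (ac xor 95) xor 64 = 39 xor 64 = 5d
byte 10: (20 xor a2) xor 65 = 82 xor 65 = e7

29 e1 7c 72 7c 91 88 76 8c 5d e7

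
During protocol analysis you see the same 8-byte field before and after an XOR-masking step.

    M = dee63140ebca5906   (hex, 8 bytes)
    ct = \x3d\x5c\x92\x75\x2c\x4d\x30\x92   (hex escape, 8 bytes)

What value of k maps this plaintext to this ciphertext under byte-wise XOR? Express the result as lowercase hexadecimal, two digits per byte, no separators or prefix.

e3baa335c7876994

Since ct = M ⊕ k, XORing both sides with M gives k = M ⊕ ct.
222 xor  61 = 227
230 xor  92 = 186
 49 xor 146 = 163
 64 xor 117 =  53
235 xor  44 = 199
202 xor  77 = 135
 89 xor  48 = 105
  6 xor 146 = 148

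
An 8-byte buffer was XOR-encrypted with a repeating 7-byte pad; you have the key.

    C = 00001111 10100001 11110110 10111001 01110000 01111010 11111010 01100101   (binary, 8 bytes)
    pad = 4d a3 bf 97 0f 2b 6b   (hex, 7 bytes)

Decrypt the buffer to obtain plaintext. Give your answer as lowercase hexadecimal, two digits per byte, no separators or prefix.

The 7-byte key repeats, so the effective keystream is 4d a3 bf 97 0f 2b 6b 4d.
byte 0: 0f ⊕ 4d = 42
byte 1: a1 ⊕ a3 = 02
byte 2: f6 ⊕ bf = 49
byte 3: b9 ⊕ 97 = 2e
byte 4: 70 ⊕ 0f = 7f
byte 5: 7a ⊕ 2b = 51
byte 6: fa ⊕ 6b = 91
byte 7: 65 ⊕ 4d = 28

4202492e7f519128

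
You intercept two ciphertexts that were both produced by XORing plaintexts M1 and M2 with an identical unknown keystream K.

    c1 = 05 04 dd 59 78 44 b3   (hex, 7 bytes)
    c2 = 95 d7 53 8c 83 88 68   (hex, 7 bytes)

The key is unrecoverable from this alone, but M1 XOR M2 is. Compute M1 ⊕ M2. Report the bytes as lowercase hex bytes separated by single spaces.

90 d3 8e d5 fb cc db

c1 ⊕ c2 = (M1 ⊕ K) ⊕ (M2 ⊕ K) = M1 ⊕ M2 — the shared key cancels under XOR.
05 ⊕ 95 = 90
04 ⊕ d7 = d3
dd ⊕ 53 = 8e
59 ⊕ 8c = d5
78 ⊕ 83 = fb
44 ⊕ 88 = cc
b3 ⊕ 68 = db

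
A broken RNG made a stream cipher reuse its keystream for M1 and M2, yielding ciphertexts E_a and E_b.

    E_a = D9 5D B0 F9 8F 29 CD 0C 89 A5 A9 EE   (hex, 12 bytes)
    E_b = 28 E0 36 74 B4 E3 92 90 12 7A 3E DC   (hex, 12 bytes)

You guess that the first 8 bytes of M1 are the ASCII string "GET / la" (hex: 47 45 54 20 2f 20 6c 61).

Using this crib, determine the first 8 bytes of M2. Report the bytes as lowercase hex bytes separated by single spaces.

First, E_a ⊕ E_b = (M1 ⊕ K) ⊕ (M2 ⊕ K) = M1 ⊕ M2, so the key drops out. Then M2 = (M1 ⊕ M2) ⊕ M1 over the first 8 bytes.
byte 0: (d9 ⊕ 28) ⊕ 47 = f1 ⊕ 47 = b6
byte 1: (5d ⊕ e0) ⊕ 45 = bd ⊕ 45 = f8
byte 2: (b0 ⊕ 36) ⊕ 54 = 86 ⊕ 54 = d2
byte 3: (f9 ⊕ 74) ⊕ 20 = 8d ⊕ 20 = ad
byte 4: (8f ⊕ b4) ⊕ 2f = 3b ⊕ 2f = 14
byte 5: (29 ⊕ e3) ⊕ 20 = ca ⊕ 20 = ea
byte 6: (cd ⊕ 92) ⊕ 6c = 5f ⊕ 6c = 33
byte 7: (0c ⊕ 90) ⊕ 61 = 9c ⊕ 61 = fd

b6 f8 d2 ad 14 ea 33 fd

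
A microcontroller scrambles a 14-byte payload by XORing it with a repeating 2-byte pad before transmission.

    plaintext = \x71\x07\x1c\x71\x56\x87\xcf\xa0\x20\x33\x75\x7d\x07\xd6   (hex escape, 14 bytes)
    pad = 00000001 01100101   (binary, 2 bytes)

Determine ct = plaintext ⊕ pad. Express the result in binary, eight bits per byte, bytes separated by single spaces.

The 2-byte key repeats, so the effective keystream is 01 65 01 65 01 65 01 65 01 65 01 65 01 65.
byte 0: 113 ^   1 = 112
byte 1:   7 ^ 101 =  98
byte 2:  28 ^   1 =  29
byte 3: 113 ^ 101 =  20
byte 4:  86 ^   1 =  87
byte 5: 135 ^ 101 = 226
byte 6: 207 ^   1 = 206
byte 7: 160 ^ 101 = 197
byte 8:  32 ^   1 =  33
byte 9:  51 ^ 101 =  86
byte 10: 117 ^   1 = 116
byte 11: 125 ^ 101 =  24
byte 12:   7 ^   1 =   6
byte 13: 214 ^ 101 = 179

01110000 01100010 00011101 00010100 01010111 11100010 11001110 11000101 00100001 01010110 01110100 00011000 00000110 10110011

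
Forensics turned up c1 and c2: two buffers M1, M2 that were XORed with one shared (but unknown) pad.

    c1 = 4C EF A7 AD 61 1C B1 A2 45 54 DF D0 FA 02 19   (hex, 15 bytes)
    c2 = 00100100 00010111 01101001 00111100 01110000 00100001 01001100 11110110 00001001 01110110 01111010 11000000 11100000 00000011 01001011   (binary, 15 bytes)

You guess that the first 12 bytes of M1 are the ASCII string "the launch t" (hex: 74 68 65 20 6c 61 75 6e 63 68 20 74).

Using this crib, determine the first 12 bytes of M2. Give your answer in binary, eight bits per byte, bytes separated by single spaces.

First, c1 ⊕ c2 = (M1 ⊕ K) ⊕ (M2 ⊕ K) = M1 ⊕ M2, so the key drops out. Then M2 = (M1 ⊕ M2) ⊕ M1 over the first 12 bytes.
byte 0: (4c xor 24) xor 74 = 68 xor 74 = 1c
byte 1: (ef xor 17) xor 68 = f8 xor 68 = 90
byte 2: (a7 xor 69) xor 65 = ce xor 65 = ab
byte 3: (ad xor 3c) xor 20 = 91 xor 20 = b1
byte 4: (61 xor 70) xor 6c = 11 xor 6c = 7d
byte 5: (1c xor 21) xor 61 = 3d xor 61 = 5c
byte 6: (b1 xor 4c) xor 75 = fd xor 75 = 88
byte 7: (a2 xor f6) xor 6e = 54 xor 6e = 3a
byte 8: (45 xor 09) xor 63 = 4c xor 63 = 2f
byte 9: (54 xor 76) xor 68 = 22 xor 68 = 4a
byte 10: (df xor 7a) xor 20 = a5 xor 20 = 85
byte 11: (d0 xor c0) xor 74 = 10 xor 74 = 64

00011100 10010000 10101011 10110001 01111101 01011100 10001000 00111010 00101111 01001010 10000101 01100100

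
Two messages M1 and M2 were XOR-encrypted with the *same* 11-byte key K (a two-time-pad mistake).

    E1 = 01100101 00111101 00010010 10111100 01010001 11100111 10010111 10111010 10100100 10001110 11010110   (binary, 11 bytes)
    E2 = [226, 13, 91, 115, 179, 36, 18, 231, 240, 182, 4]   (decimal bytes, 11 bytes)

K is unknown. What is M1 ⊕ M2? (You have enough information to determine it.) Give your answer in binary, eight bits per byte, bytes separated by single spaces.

10000111 00110000 01001001 11001111 11100010 11000011 10000101 01011101 01010100 00111000 11010010

E1 ⊕ E2 = (M1 ⊕ K) ⊕ (M2 ⊕ K) = M1 ⊕ M2 — the shared key cancels under XOR.
65 XOR e2 = 87
3d XOR 0d = 30
12 XOR 5b = 49
bc XOR 73 = cf
51 XOR b3 = e2
e7 XOR 24 = c3
97 XOR 12 = 85
ba XOR e7 = 5d
a4 XOR f0 = 54
8e XOR b6 = 38
d6 XOR 04 = d2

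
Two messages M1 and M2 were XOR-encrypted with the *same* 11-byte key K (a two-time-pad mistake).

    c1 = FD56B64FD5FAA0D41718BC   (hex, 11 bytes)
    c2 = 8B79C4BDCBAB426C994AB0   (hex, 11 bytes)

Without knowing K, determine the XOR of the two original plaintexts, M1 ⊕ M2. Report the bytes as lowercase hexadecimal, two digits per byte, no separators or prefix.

c1 ⊕ c2 = (M1 ⊕ K) ⊕ (M2 ⊕ K) = M1 ⊕ M2 — the shared key cancels under XOR.
253 ⊕ 139 = 118
 86 ⊕ 121 =  47
182 ⊕ 196 = 114
 79 ⊕ 189 = 242
213 ⊕ 203 =  30
250 ⊕ 171 =  81
160 ⊕  66 = 226
212 ⊕ 108 = 184
 23 ⊕ 153 = 142
 24 ⊕  74 =  82
188 ⊕ 176 =  12

762f72f21e51e2b88e520c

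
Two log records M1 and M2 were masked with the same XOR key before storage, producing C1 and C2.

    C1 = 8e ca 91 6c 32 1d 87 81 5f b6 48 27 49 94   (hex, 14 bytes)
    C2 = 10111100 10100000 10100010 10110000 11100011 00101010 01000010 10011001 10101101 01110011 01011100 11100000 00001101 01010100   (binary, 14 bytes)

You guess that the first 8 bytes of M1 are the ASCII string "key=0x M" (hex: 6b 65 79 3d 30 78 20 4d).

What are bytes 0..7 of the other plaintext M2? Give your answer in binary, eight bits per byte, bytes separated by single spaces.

First, C1 ⊕ C2 = (M1 ⊕ K) ⊕ (M2 ⊕ K) = M1 ⊕ M2, so the key drops out. Then M2 = (M1 ⊕ M2) ⊕ M1 over the first 8 bytes.
byte 0: (8e ^ bc) ^ 6b = 32 ^ 6b = 59
byte 1: (ca ^ a0) ^ 65 = 6a ^ 65 = 0f
byte 2: (91 ^ a2) ^ 79 = 33 ^ 79 = 4a
byte 3: (6c ^ b0) ^ 3d = dc ^ 3d = e1
byte 4: (32 ^ e3) ^ 30 = d1 ^ 30 = e1
byte 5: (1d ^ 2a) ^ 78 = 37 ^ 78 = 4f
byte 6: (87 ^ 42) ^ 20 = c5 ^ 20 = e5
byte 7: (81 ^ 99) ^ 4d = 18 ^ 4d = 55

01011001 00001111 01001010 11100001 11100001 01001111 11100101 01010101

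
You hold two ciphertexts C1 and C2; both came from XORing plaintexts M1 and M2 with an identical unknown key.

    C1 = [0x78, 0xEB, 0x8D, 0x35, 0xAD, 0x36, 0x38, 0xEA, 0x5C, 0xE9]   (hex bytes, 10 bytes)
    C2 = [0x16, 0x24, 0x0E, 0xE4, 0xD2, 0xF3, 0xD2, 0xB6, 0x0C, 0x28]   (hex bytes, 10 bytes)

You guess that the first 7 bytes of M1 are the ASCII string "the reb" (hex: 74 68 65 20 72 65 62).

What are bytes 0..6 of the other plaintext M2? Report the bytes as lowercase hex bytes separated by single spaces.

1a a7 e6 f1 0d a0 88

First, C1 ⊕ C2 = (M1 ⊕ K) ⊕ (M2 ⊕ K) = M1 ⊕ M2, so the key drops out. Then M2 = (M1 ⊕ M2) ⊕ M1 over the first 7 bytes.
byte 0: (78 XOR 16) XOR 74 = 6e XOR 74 = 1a
byte 1: (eb XOR 24) XOR 68 = cf XOR 68 = a7
byte 2: (8d XOR 0e) XOR 65 = 83 XOR 65 = e6
byte 3: (35 XOR e4) XOR 20 = d1 XOR 20 = f1
byte 4: (ad XOR d2) XOR 72 = 7f XOR 72 = 0d
byte 5: (36 XOR f3) XOR 65 = c5 XOR 65 = a0
byte 6: (38 XOR d2) XOR 62 = ea XOR 62 = 88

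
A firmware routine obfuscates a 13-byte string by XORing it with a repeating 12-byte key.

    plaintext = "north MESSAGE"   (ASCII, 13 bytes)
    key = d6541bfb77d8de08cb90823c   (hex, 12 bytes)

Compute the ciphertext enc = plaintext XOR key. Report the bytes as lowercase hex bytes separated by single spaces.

The 12-byte key repeats, so the effective keystream is d6 54 1b fb 77 d8 de 08 cb 90 82 3c d6.
byte 0: 01101110 ^ 11010110 = 10111000
byte 1: 01101111 ^ 01010100 = 00111011
byte 2: 01110010 ^ 00011011 = 01101001
byte 3: 01110100 ^ 11111011 = 10001111
byte 4: 01101000 ^ 01110111 = 00011111
byte 5: 00100000 ^ 11011000 = 11111000
byte 6: 01001101 ^ 11011110 = 10010011
byte 7: 01000101 ^ 00001000 = 01001101
byte 8: 01010011 ^ 11001011 = 10011000
byte 9: 01010011 ^ 10010000 = 11000011
byte 10: 01000001 ^ 10000010 = 11000011
byte 11: 01000111 ^ 00111100 = 01111011
byte 12: 01000101 ^ 11010110 = 10010011

b8 3b 69 8f 1f f8 93 4d 98 c3 c3 7b 93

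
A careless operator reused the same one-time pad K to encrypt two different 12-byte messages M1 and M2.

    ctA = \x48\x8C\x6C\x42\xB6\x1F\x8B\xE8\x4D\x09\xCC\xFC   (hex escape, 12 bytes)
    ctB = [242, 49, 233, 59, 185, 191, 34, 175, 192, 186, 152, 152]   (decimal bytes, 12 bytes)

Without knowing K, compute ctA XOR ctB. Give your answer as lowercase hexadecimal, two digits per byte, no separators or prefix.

babd85790fa0a9478db35464

ctA ⊕ ctB = (M1 ⊕ K) ⊕ (M2 ⊕ K) = M1 ⊕ M2 — the shared key cancels under XOR.
 72 xor 242 = 186
140 xor  49 = 189
108 xor 233 = 133
 66 xor  59 = 121
182 xor 185 =  15
 31 xor 191 = 160
139 xor  34 = 169
232 xor 175 =  71
 77 xor 192 = 141
  9 xor 186 = 179
204 xor 152 =  84
252 xor 152 = 100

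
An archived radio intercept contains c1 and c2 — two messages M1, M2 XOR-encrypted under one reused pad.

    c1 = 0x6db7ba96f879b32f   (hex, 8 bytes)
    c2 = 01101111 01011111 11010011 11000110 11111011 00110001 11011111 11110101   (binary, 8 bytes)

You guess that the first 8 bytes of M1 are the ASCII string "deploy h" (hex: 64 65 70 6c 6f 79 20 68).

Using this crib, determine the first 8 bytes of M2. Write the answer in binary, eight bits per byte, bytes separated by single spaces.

01100110 10001101 00011001 00111100 01101100 00110001 01001100 10110010

First, c1 ⊕ c2 = (M1 ⊕ K) ⊕ (M2 ⊕ K) = M1 ⊕ M2, so the key drops out. Then M2 = (M1 ⊕ M2) ⊕ M1 over the first 8 bytes.
byte 0: (6d xor 6f) xor 64 = 02 xor 64 = 66
byte 1: (b7 xor 5f) xor 65 = e8 xor 65 = 8d
byte 2: (ba xor d3) xor 70 = 69 xor 70 = 19
byte 3: (96 xor c6) xor 6c = 50 xor 6c = 3c
byte 4: (f8 xor fb) xor 6f = 03 xor 6f = 6c
byte 5: (79 xor 31) xor 79 = 48 xor 79 = 31
byte 6: (b3 xor df) xor 20 = 6c xor 20 = 4c
byte 7: (2f xor f5) xor 68 = da xor 68 = b2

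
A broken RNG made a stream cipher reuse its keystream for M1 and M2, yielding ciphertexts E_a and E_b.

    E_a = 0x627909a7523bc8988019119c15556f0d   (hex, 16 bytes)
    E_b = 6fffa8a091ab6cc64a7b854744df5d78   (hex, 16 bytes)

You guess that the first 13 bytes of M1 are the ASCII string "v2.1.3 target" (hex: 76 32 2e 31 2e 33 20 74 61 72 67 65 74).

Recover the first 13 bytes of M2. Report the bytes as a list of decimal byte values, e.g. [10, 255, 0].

First, E_a ⊕ E_b = (M1 ⊕ K) ⊕ (M2 ⊕ K) = M1 ⊕ M2, so the key drops out. Then M2 = (M1 ⊕ M2) ⊕ M1 over the first 13 bytes.
byte 0: (62 ⊕ 6f) ⊕ 76 = 0d ⊕ 76 = 7b
byte 1: (79 ⊕ ff) ⊕ 32 = 86 ⊕ 32 = b4
byte 2: (09 ⊕ a8) ⊕ 2e = a1 ⊕ 2e = 8f
byte 3: (a7 ⊕ a0) ⊕ 31 = 07 ⊕ 31 = 36
byte 4: (52 ⊕ 91) ⊕ 2e = c3 ⊕ 2e = ed
byte 5: (3b ⊕ ab) ⊕ 33 = 90 ⊕ 33 = a3
byte 6: (c8 ⊕ 6c) ⊕ 20 = a4 ⊕ 20 = 84
byte 7: (98 ⊕ c6) ⊕ 74 = 5e ⊕ 74 = 2a
byte 8: (80 ⊕ 4a) ⊕ 61 = ca ⊕ 61 = ab
byte 9: (19 ⊕ 7b) ⊕ 72 = 62 ⊕ 72 = 10
byte 10: (11 ⊕ 85) ⊕ 67 = 94 ⊕ 67 = f3
byte 11: (9c ⊕ 47) ⊕ 65 = db ⊕ 65 = be
byte 12: (15 ⊕ 44) ⊕ 74 = 51 ⊕ 74 = 25

[123, 180, 143, 54, 237, 163, 132, 42, 171, 16, 243, 190, 37]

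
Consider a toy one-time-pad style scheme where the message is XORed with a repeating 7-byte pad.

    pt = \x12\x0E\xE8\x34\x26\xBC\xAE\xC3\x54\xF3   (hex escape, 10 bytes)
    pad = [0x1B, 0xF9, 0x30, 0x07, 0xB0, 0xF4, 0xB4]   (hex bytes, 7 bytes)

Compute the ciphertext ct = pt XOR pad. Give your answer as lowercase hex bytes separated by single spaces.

The 7-byte key repeats, so the effective keystream is 1b f9 30 07 b0 f4 b4 1b f9 30.
byte 0: 00010010 xor 00011011 = 00001001
byte 1: 00001110 xor 11111001 = 11110111
byte 2: 11101000 xor 00110000 = 11011000
byte 3: 00110100 xor 00000111 = 00110011
byte 4: 00100110 xor 10110000 = 10010110
byte 5: 10111100 xor 11110100 = 01001000
byte 6: 10101110 xor 10110100 = 00011010
byte 7: 11000011 xor 00011011 = 11011000
byte 8: 01010100 xor 11111001 = 10101101
byte 9: 11110011 xor 00110000 = 11000011

09 f7 d8 33 96 48 1a d8 ad c3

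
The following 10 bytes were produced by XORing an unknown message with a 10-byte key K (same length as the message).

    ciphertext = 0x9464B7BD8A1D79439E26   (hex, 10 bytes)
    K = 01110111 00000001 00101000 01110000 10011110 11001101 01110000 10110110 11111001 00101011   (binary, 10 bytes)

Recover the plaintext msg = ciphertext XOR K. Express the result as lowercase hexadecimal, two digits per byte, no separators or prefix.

e3659fcd14d009f5670d

XOR is its own inverse, so applying the key byte-wise gives the result directly.
94 XOR 77 = e3
64 XOR 01 = 65
b7 XOR 28 = 9f
bd XOR 70 = cd
8a XOR 9e = 14
1d XOR cd = d0
79 XOR 70 = 09
43 XOR b6 = f5
9e XOR f9 = 67
26 XOR 2b = 0d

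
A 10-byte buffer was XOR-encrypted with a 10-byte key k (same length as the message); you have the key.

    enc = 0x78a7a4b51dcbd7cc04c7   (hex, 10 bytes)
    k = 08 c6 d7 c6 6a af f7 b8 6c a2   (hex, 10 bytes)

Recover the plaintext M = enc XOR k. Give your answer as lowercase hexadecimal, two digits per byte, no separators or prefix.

XOR is its own inverse, so applying the key byte-wise gives the result directly.
byte 0: 78 XOR 08 = 70
byte 1: a7 XOR c6 = 61
byte 2: a4 XOR d7 = 73
byte 3: b5 XOR c6 = 73
byte 4: 1d XOR 6a = 77
byte 5: cb XOR af = 64
byte 6: d7 XOR f7 = 20
byte 7: cc XOR b8 = 74
byte 8: 04 XOR 6c = 68
byte 9: c7 XOR a2 = 65

70617373776420746865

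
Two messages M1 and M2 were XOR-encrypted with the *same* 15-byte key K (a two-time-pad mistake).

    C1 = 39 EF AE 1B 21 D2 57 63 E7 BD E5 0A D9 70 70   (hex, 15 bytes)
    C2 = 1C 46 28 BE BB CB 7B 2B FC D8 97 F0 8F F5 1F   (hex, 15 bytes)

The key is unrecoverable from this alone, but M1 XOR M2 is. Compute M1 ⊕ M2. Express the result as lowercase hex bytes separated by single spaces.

25 a9 86 a5 9a 19 2c 48 1b 65 72 fa 56 85 6f

C1 ⊕ C2 = (M1 ⊕ K) ⊕ (M2 ⊕ K) = M1 ⊕ M2 — the shared key cancels under XOR.
39 xor 1c = 25
ef xor 46 = a9
ae xor 28 = 86
1b xor be = a5
21 xor bb = 9a
d2 xor cb = 19
57 xor 7b = 2c
63 xor 2b = 48
e7 xor fc = 1b
bd xor d8 = 65
e5 xor 97 = 72
0a xor f0 = fa
d9 xor 8f = 56
70 xor f5 = 85
70 xor 1f = 6f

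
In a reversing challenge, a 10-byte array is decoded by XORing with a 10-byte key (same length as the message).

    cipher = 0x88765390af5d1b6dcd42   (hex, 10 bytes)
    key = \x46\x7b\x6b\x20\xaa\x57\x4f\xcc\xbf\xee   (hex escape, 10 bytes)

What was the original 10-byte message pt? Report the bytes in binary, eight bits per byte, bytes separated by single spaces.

11001110 00001101 00111000 10110000 00000101 00001010 01010100 10100001 01110010 10101100

XOR is its own inverse, so applying the key byte-wise gives the result directly.
byte 0: 10001000 ⊕ 01000110 = 11001110
byte 1: 01110110 ⊕ 01111011 = 00001101
byte 2: 01010011 ⊕ 01101011 = 00111000
byte 3: 10010000 ⊕ 00100000 = 10110000
byte 4: 10101111 ⊕ 10101010 = 00000101
byte 5: 01011101 ⊕ 01010111 = 00001010
byte 6: 00011011 ⊕ 01001111 = 01010100
byte 7: 01101101 ⊕ 11001100 = 10100001
byte 8: 11001101 ⊕ 10111111 = 01110010
byte 9: 01000010 ⊕ 11101110 = 10101100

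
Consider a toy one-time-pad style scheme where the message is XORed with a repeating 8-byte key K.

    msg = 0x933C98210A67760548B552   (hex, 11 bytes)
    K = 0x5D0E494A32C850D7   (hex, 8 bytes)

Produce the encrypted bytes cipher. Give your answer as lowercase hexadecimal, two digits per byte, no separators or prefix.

The 8-byte key repeats, so the effective keystream is 5d 0e 49 4a 32 c8 50 d7 5d 0e 49.
byte 0: 93 ^ 5d = ce
byte 1: 3c ^ 0e = 32
byte 2: 98 ^ 49 = d1
byte 3: 21 ^ 4a = 6b
byte 4: 0a ^ 32 = 38
byte 5: 67 ^ c8 = af
byte 6: 76 ^ 50 = 26
byte 7: 05 ^ d7 = d2
byte 8: 48 ^ 5d = 15
byte 9: b5 ^ 0e = bb
byte 10: 52 ^ 49 = 1b

ce32d16b38af26d215bb1b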